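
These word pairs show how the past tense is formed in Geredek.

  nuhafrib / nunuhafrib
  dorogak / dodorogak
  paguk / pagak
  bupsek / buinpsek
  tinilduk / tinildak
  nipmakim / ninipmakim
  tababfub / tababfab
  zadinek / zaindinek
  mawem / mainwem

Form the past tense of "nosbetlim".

nonosbetlim

zadinek and tinilduk both end in -k yet inflect differently (zaindinek, tinildak), so the final letter is not what conditions the rule; the last vowel is.
"nosbetlim" has last vowel 'i'. The stems whose last vowel is 'i' (nipmakim → ninipmakim, nuhafrib → nunuhafrib) repeat the first consonant+vowel as a prefix.
The other patterns: stems whose last vowel is 'e' insert -in- after the first vowel; stems whose last vowel is 'u' change the last vowel to 'a'.
So nosbetlim → nonosbetlim.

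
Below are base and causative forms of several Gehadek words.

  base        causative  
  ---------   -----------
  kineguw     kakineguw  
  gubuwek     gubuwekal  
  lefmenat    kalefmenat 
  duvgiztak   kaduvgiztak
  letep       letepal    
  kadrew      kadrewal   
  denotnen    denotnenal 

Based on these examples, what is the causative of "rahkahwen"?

"rahkahwen" has last vowel 'e'. The stems whose last vowel is 'e' (letep → letepal, denotnen → denotnenal, gubuwek → gubuwekal) add -al.
The other pattern: stems whose last vowel is 'a' or 'u' add the prefix ka-.
So rahkahwen → rahkahwenal.

rahkahwenal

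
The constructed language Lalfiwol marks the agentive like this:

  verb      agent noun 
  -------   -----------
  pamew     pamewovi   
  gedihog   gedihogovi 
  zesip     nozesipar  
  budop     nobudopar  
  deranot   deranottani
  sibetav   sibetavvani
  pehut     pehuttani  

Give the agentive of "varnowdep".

novarnowdepar

gedihog and budop both have last vowel 'o' yet inflect differently (gedihogovi, nobudopar), so the last vowel is not what conditions the rule; the final letter is.
"varnowdep" ends in -p. The stems ending in -p (zesip → nozesipar, budop → nobudopar) add no- … -ar around the stem.
So varnowdep → novarnowdepar.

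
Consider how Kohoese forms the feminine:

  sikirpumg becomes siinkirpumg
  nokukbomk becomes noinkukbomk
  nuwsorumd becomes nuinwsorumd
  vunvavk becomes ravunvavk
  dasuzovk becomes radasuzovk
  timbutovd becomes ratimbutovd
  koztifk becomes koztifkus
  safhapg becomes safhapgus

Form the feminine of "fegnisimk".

nokukbomk and vunvavk both end in -k yet inflect differently (noinkukbomk, ravunvavk), so the final letter is not what conditions the rule; the second-to-last letter is.
"fegnisimk" has second-to-last letter 'm'. The stems whose second-to-last letter is 'm' (sikirpumg → siinkirpumg, nokukbomk → noinkukbomk, nuwsorumd → nuinwsorumd) insert -in- after the first vowel.
So fegnisimk → feingnisimk.

feingnisimk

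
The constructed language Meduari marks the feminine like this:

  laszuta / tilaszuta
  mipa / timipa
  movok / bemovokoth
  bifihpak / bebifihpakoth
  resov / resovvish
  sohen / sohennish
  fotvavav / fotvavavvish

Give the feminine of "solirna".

laszuta and bifihpak both have last vowel 'a' yet inflect differently (tilaszuta, bebifihpakoth), so the last vowel is not what conditions the rule; the final letter is.
"solirna" ends in -a. The stems ending in -a (laszuta → tilaszuta, mipa → timipa) add the prefix ti-.
The other patterns: stems ending in -k add be- … -oth around the stem; stems ending in -n or -v double the final consonant and add -ish.
So solirna → tisolirna.

tisolirna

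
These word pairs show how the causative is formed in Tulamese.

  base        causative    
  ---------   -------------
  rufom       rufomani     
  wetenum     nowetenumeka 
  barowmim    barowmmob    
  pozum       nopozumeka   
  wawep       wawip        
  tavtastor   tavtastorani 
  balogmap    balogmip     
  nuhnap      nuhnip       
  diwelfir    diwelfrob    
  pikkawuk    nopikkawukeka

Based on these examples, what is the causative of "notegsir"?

notegsrob

"notegsir" has last vowel 'i'. The stems whose last vowel is 'i' (diwelfir → diwelfrob, barowmim → barowmmob) delete the last vowel and add -ob.
So notegsir → notegsrob.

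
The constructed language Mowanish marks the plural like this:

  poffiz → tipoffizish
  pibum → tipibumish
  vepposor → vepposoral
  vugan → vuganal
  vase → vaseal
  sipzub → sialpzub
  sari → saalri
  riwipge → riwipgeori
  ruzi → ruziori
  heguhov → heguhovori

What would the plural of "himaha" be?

"himaha" begins with h-. The one such stem in the data (heguhov → heguhovori) adds -ori, so the same rule applies.
The other patterns: stems beginning with p- add ti- … -ish around the stem; stems beginning with v- add -al; stems beginning with s- insert -al- after the first vowel.
So himaha → himahaori.

himahaori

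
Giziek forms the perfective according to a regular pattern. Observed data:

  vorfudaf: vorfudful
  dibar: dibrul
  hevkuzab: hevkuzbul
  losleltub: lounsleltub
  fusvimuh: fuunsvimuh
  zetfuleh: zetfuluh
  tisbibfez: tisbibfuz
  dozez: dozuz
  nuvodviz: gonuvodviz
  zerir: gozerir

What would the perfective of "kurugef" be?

hevkuzab and losleltub both end in -b yet inflect differently (hevkuzbul, lounsleltub), so the final letter is not what conditions the rule; the last vowel is.
"kurugef" has last vowel 'e'. The stems whose last vowel is 'e' (zetfuleh → zetfuluh, tisbibfez → tisbibfuz, dozez → dozuz) change the last vowel to 'u'.
The other patterns: stems whose last vowel is 'a' delete the last vowel and add -ul; stems whose last vowel is 'u' insert -un- after the first vowel; stems whose last vowel is 'i' add the prefix go-.
So kurugef → kuruguf.

kuruguf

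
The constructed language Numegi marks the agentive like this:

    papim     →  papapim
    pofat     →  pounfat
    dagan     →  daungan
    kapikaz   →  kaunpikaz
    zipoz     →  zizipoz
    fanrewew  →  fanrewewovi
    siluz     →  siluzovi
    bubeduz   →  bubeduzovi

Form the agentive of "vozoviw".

vovozoviw

kapikaz and siluz both end in -z yet inflect differently (kaunpikaz, siluzovi), so the final letter is not what conditions the rule; the last vowel is.
"vozoviw" has last vowel 'i'. The one such stem in the data (papim → papapim) repeats the first consonant+vowel as a prefix (as does zipoz), so the same rule applies.
The other patterns: stems whose last vowel is 'a' insert -un- after the first vowel; stems whose last vowel is 'e' or 'u' add -ovi.
So vozoviw → vovozoviw.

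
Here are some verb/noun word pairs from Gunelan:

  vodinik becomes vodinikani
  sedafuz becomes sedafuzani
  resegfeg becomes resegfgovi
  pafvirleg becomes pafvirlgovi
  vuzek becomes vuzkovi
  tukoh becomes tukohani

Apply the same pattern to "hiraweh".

vuzek and vodinik both end in -k yet inflect differently (vuzkovi, vodinikani), so the final letter is not what conditions the rule; the last vowel is.
"hiraweh" has last vowel 'e'. The stems whose last vowel is 'e' (vuzek → vuzkovi, resegfeg → resegfgovi, pafvirleg → pafvirlgovi) delete the last vowel and add -ovi.
So hiraweh → hirawhovi.

hirawhovi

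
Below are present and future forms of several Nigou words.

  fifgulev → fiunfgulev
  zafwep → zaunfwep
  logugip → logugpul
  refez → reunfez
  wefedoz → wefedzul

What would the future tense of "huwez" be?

"huwez" has last vowel 'e'. The stems whose last vowel is 'e' (zafwep → zaunfwep, fifgulev → fiunfgulev, refez → reunfez) insert -un- after the first vowel.
So huwez → huunwez.

huunwez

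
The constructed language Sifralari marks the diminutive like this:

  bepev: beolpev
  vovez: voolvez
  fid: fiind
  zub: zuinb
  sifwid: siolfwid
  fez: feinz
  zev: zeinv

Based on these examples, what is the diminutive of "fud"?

zev and bepev both end in -v yet inflect differently (zeinv, beolpev), so the final letter is not what conditions the rule; the number of vowels is.
"fud" has 1 vowel. The stems with 1 vowel (zub → zuinb, zev → zeinv, fez → feinz) insert -in- after the first vowel.
So fud → fuind.

fuind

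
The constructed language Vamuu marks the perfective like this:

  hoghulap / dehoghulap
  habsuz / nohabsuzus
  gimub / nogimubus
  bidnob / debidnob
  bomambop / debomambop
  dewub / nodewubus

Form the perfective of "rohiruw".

dewub and bidnob both end in -b yet inflect differently (nodewubus, debidnob), so the final letter is not what conditions the rule; the last vowel is.
"rohiruw" has last vowel 'u'. The stems whose last vowel is 'u' (habsuz → nohabsuzus, dewub → nodewubus, gimub → nogimubus) add no- … -us around the stem.
The other pattern: stems whose last vowel is 'a' or 'o' add the prefix de-.
So rohiruw → norohiruwus.

norohiruwus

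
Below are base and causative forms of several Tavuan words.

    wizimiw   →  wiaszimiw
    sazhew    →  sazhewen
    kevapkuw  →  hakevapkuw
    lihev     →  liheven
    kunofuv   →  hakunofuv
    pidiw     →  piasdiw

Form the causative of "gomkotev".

kevapkuw and wizimiw both end in -w yet inflect differently (hakevapkuw, wiaszimiw), so the final letter is not what conditions the rule; the last vowel is.
"gomkotev" has last vowel 'e'. The stems whose last vowel is 'e' (sazhew → sazhewen, lihev → liheven) add -en.
The other patterns: stems whose last vowel is 'u' add the prefix ha-; stems whose last vowel is 'i' insert -as- after the first vowel.
So gomkotev → gomkoteven.

gomkoteven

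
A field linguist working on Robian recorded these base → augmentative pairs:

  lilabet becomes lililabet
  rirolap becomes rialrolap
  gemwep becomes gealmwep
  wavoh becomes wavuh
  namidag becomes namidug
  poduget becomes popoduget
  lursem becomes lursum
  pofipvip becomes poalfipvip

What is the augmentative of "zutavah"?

zutavuh

gemwep and poduget both have last vowel 'e' yet inflect differently (gealmwep, popoduget), so the last vowel is not what conditions the rule; the final letter is.
"zutavah" ends in -h. The one such stem in the data (wavoh → wavuh) changes the last vowel to 'u' (as do namidag, lursem), so the same rule applies.
The other patterns: stems ending in -p insert -al- after the first vowel; stems ending in -t repeat the first consonant+vowel as a prefix.
So zutavah → zutavuh.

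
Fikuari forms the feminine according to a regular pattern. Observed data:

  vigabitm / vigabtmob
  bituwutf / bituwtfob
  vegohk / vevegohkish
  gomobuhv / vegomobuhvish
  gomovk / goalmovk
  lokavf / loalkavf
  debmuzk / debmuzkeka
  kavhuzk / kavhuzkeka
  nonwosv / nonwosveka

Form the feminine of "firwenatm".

vegohk and gomovk both end in -k yet inflect differently (vevegohkish, goalmovk), so the final letter is not what conditions the rule; the second-to-last letter is.
"firwenatm" has second-to-last letter 't'. The stems whose second-to-last letter is 't' (vigabitm → vigabtmob, bituwutf → bituwtfob) delete the last vowel and add -ob.
The other patterns: stems whose second-to-last letter is 'h' add ve- … -ish around the stem; stems whose second-to-last letter is 'v' insert -al- after the first vowel; stems whose second-to-last letter is 's' or 'z' add -eka.
So firwenatm → firwentmob.

firwentmob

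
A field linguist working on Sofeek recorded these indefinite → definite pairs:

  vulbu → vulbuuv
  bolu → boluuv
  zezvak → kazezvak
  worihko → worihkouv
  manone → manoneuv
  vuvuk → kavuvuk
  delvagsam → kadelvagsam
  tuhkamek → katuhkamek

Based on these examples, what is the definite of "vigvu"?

vigvuuv

vulbu and vuvuk both have last vowel 'u' yet inflect differently (vulbuuv, kavuvuk), so the last vowel is not what conditions the rule; whether the stem ends in a vowel or a consonant is.
"vigvu" ends in a vowel. The stems ending in a vowel (vulbu → vulbuuv, worihko → worihkouv, manone → manoneuv) add -uv.
So vigvu → vigvuuv.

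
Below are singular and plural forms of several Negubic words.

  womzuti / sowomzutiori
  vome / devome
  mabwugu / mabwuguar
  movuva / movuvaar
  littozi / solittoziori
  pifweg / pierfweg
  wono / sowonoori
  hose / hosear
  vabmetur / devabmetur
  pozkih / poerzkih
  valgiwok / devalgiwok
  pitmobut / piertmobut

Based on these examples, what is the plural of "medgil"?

medgilar

vome and hose both end in -e yet inflect differently (devome, hosear), so the final letter is not what conditions the rule; the first letter is.
"medgil" begins with m-. The stems beginning with m- (movuva → movuvaar, mabwugu → mabwuguar) add -ar.
The other patterns: stems beginning with v- add the prefix de-; stems beginning with p- insert -er- after the first vowel; stems beginning with l- or w- add so- … -ori around the stem.
So medgil → medgilar.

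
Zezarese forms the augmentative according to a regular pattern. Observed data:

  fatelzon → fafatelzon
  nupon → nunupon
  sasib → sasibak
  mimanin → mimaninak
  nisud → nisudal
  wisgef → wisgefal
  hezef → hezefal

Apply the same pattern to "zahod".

zazahod

"zahod" has last vowel 'o'. The stems whose last vowel is 'o' (fatelzon → fafatelzon, nupon → nunupon) repeat the first consonant+vowel as a prefix.
The other patterns: stems whose last vowel is 'i' add -ak; stems whose last vowel is 'e' or 'u' add -al.
So zahod → zazahod.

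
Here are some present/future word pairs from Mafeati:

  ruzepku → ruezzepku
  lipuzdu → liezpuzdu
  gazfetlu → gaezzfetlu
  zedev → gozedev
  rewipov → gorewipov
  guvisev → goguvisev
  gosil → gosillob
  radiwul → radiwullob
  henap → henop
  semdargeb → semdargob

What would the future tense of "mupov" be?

gomupov

ruzepku and radiwul both have last vowel 'u' yet inflect differently (ruezzepku, radiwullob), so the last vowel is not what conditions the rule; the final letter is.
"mupov" ends in -v. The stems ending in -v (zedev → gozedev, rewipov → gorewipov, guvisev → goguvisev) add the prefix go-.
The other patterns: stems ending in -u insert -ez- after the first vowel; stems ending in -l double the final consonant and add -ob; stems ending in -b or -p change the last vowel to 'o'.
So mupov → gomupov.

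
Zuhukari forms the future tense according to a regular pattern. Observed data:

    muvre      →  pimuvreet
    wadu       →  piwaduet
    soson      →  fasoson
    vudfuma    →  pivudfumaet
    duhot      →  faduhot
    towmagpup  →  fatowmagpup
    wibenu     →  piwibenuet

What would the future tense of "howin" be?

fahowin

"howin" ends in a consonant. The stems ending in a consonant (towmagpup → fatowmagpup, soson → fasoson, duhot → faduhot) add the prefix fa-.
So howin → fahowin.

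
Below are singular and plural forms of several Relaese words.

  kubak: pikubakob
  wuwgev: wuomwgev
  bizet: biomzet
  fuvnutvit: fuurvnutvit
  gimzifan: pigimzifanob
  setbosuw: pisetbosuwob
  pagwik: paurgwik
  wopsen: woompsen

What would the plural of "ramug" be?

piramugob

"ramug" has last vowel 'u'. The one such stem in the data (setbosuw → pisetbosuwob) adds pi- … -ob around the stem, so the same rule applies.
So ramug → piramugob.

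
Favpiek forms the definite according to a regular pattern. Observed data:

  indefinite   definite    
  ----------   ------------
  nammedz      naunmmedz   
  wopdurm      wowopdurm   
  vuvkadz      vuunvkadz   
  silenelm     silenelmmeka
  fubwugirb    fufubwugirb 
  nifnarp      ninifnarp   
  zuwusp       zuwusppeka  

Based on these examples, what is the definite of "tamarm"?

"tamarm" has second-to-last letter 'r'. The stems whose second-to-last letter is 'r' (nifnarp → ninifnarp, fubwugirb → fufubwugirb, wopdurm → wowopdurm) repeat the first consonant+vowel as a prefix.
The other patterns: stems whose second-to-last letter is 'd' insert -un- after the first vowel; stems whose second-to-last letter is 'l' or 's' double the final consonant and add -eka.
So tamarm → tatamarm.

tatamarm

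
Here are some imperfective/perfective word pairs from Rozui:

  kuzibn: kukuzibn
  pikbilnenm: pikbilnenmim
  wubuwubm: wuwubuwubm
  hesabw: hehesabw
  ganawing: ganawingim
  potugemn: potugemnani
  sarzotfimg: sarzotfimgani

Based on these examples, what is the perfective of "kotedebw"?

kokotedebw

"kotedebw" has second-to-last letter 'b'. The stems whose second-to-last letter is 'b' (hesabw → hehesabw, wubuwubm → wuwubuwubm, kuzibn → kukuzibn) repeat the first consonant+vowel as a prefix.
The other patterns: stems whose second-to-last letter is 'm' add -ani; stems whose second-to-last letter is 'n' add -im.
So kotedebw → kokotedebw.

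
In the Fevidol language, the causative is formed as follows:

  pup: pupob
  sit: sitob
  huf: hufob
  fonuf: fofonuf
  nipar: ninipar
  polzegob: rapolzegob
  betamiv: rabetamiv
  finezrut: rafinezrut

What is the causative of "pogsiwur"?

rapogsiwur

huf and fonuf both end in -f yet inflect differently (hufob, fofonuf), so the final letter is not what conditions the rule; the number of vowels is.
"pogsiwur" has 3 vowels. The stems with 3 vowels (polzegob → rapolzegob, betamiv → rabetamiv, finezrut → rafinezrut) add the prefix ra-.
The other patterns: stems with 1 vowel add -ob; stems with 2 vowels repeat the first consonant+vowel as a prefix.
So pogsiwur → rapogsiwur.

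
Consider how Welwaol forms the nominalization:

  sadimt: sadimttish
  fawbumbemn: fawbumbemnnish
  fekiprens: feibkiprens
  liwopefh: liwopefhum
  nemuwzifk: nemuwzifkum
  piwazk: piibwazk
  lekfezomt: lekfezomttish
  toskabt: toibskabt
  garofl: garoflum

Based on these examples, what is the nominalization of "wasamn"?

wasamnnish

"wasamn" has second-to-last letter 'm'. The stems whose second-to-last letter is 'm' (sadimt → sadimttish, fawbumbemn → fawbumbemnnish, lekfezomt → lekfezomttish) double the final consonant and add -ish.
The other patterns: stems whose second-to-last letter is 'f' add -um; stems whose second-to-last letter is 'b', 'n' or 'z' insert -ib- after the first vowel.
So wasamn → wasamnnish.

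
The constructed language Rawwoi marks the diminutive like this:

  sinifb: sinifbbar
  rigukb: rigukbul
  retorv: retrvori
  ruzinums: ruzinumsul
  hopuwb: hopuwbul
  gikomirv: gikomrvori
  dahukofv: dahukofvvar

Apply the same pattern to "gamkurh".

gikomirv and dahukofv both end in -v yet inflect differently (gikomrvori, dahukofvvar), so the final letter is not what conditions the rule; the second-to-last letter is.
"gamkurh" has second-to-last letter 'r'. The stems whose second-to-last letter is 'r' (gikomirv → gikomrvori, retorv → retrvori) delete the last vowel and add -ori.
The other patterns: stems whose second-to-last letter is 'f' double the final consonant and add -ar; stems whose second-to-last letter is 'k', 'm' or 'w' add -ul.
So gamkurh → gamkrhori.

gamkrhori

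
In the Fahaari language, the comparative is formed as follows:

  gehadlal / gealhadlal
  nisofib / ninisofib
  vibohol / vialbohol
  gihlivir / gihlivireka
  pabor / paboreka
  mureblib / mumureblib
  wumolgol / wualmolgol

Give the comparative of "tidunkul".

pabor and wumolgol both have last vowel 'o' yet inflect differently (paboreka, wualmolgol), so the last vowel is not what conditions the rule; the final letter is.
"tidunkul" ends in -l. The stems ending in -l (gehadlal → gealhadlal, wumolgol → wualmolgol, vibohol → vialbohol) insert -al- after the first vowel.
The other patterns: stems ending in -r add -eka; stems ending in -b repeat the first consonant+vowel as a prefix.
So tidunkul → tialdunkul.

tialdunkul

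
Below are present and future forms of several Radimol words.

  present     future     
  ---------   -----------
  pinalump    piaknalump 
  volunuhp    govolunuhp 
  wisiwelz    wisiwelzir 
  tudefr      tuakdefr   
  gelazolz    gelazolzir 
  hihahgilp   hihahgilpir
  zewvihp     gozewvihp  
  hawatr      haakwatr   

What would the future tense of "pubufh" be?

puakbufh

"pubufh" has second-to-last letter 'f'. The one such stem in the data (tudefr → tuakdefr) inserts -ak- after the first vowel (as do hawatr, pinalump), so the same rule applies.
So pubufh → puakbufh.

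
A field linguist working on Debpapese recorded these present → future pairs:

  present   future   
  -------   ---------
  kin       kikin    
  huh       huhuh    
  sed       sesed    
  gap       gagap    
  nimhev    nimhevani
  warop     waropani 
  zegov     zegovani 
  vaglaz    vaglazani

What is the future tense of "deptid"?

gap and warop both end in -p yet inflect differently (gagap, waropani), so the final letter is not what conditions the rule; the number of vowels is.
"deptid" has 2 vowels. The stems with 2 vowels (nimhev → nimhevani, warop → waropani, zegov → zegovani) add -ani.
The other pattern: stems with 1 vowel repeat the first consonant+vowel as a prefix.
So deptid → deptidani.

deptidani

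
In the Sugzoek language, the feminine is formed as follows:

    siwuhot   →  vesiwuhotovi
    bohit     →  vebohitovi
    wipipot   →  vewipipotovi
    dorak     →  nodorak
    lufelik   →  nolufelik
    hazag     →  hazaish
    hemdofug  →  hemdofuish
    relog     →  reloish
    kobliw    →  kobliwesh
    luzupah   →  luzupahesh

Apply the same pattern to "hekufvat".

bohit and lufelik both have last vowel 'i' yet inflect differently (vebohitovi, nolufelik), so the last vowel is not what conditions the rule; the final letter is.
"hekufvat" ends in -t. The stems ending in -t (siwuhot → vesiwuhotovi, bohit → vebohitovi, wipipot → vewipipotovi) add ve- … -ovi around the stem.
The other patterns: stems ending in -k add the prefix no-; stems ending in -g drop the final letter and add -ish; stems ending in -h or -w add -esh.
So hekufvat → vehekufvatovi.

vehekufvatovi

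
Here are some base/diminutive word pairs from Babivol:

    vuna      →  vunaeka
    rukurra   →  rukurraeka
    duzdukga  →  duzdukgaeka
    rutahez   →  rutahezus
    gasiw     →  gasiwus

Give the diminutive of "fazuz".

rukurra and rutahez both begin with r- yet inflect differently (rukurraeka, rutahezus), so the first letter is not what conditions the rule; the final letter is.
"fazuz" ends in -z. The one such stem in the data (rutahez → rutahezus) adds -us, so the same rule applies.
The other pattern: stems ending in -a add -eka.
So fazuz → fazuzus.

fazuzus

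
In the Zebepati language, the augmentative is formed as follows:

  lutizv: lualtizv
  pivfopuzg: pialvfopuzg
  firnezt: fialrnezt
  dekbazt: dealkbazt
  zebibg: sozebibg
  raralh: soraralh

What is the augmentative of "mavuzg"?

pivfopuzg and zebibg both end in -g yet inflect differently (pialvfopuzg, sozebibg), so the final letter is not what conditions the rule; the second-to-last letter is.
"mavuzg" has second-to-last letter 'z'. The stems whose second-to-last letter is 'z' (lutizv → lualtizv, pivfopuzg → pialvfopuzg, firnezt → fialrnezt) insert -al- after the first vowel.
So mavuzg → maalvuzg.

maalvuzg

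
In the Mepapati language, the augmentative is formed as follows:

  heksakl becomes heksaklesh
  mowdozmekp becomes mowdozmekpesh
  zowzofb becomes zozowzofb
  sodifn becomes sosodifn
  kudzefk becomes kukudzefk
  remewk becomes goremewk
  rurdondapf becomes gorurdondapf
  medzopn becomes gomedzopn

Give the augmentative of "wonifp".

kudzefk and remewk both end in -k yet inflect differently (kukudzefk, goremewk), so the final letter is not what conditions the rule; the second-to-last letter is.
"wonifp" has second-to-last letter 'f'. The stems whose second-to-last letter is 'f' (zowzofb → zozowzofb, sodifn → sosodifn, kudzefk → kukudzefk) repeat the first consonant+vowel as a prefix.
So wonifp → wowonifp.

wowonifp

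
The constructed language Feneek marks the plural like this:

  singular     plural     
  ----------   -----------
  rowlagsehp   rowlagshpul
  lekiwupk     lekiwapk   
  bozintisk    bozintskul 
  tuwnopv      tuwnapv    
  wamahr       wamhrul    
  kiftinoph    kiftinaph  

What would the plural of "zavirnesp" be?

lekiwupk and bozintisk both end in -k yet inflect differently (lekiwapk, bozintskul), so the final letter is not what conditions the rule; the second-to-last letter is.
"zavirnesp" has second-to-last letter 's'. The one such stem in the data (bozintisk → bozintskul) deletes the last vowel and adds -ul (as do rowlagsehp, wamahr), so the same rule applies.
The other pattern: stems whose second-to-last letter is 'p' change the last vowel to 'a'.
So zavirnesp → zavirnspul.

zavirnspul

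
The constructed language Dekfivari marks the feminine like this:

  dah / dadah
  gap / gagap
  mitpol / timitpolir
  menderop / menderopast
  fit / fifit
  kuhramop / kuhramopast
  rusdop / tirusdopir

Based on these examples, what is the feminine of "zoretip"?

"zoretip" has 3 vowels. The stems with 3 vowels (kuhramop → kuhramopast, menderop → menderopast) add -ast.
The other patterns: stems with 1 vowel repeat the first consonant+vowel as a prefix; stems with 2 vowels add ti- … -ir around the stem.
So zoretip → zoretipast.

zoretipast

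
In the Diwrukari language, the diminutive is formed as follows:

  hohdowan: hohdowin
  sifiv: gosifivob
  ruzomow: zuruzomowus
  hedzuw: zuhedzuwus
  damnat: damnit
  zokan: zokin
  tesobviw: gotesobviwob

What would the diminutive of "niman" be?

hedzuw and tesobviw both end in -w yet inflect differently (zuhedzuwus, gotesobviwob), so the final letter is not what conditions the rule; the last vowel is.
"niman" has last vowel 'a'. The stems whose last vowel is 'a' (zokan → zokin, hohdowan → hohdowin, damnat → damnit) change the last vowel to 'i'.
So niman → nimin.

nimin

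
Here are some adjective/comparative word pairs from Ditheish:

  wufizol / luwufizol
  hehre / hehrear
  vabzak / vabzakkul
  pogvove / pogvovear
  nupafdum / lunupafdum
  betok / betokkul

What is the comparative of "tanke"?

betok and wufizol both have last vowel 'o' yet inflect differently (betokkul, luwufizol), so the last vowel is not what conditions the rule; the final letter is.
"tanke" ends in -e. The stems ending in -e (pogvove → pogvovear, hehre → hehrear) add -ar.
The other patterns: stems ending in -k double the final consonant and add -ul; stems ending in -l or -m add the prefix lu-.
So tanke → tankear.

tankear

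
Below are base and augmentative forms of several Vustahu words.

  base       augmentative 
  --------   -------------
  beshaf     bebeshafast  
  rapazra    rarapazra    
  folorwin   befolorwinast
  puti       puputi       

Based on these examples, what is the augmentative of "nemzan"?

rapazra and beshaf both have last vowel 'a' yet inflect differently (rarapazra, bebeshafast), so the last vowel is not what conditions the rule; whether the stem ends in a vowel or a consonant is.
"nemzan" ends in a consonant. The stems ending in a consonant (beshaf → bebeshafast, folorwin → befolorwinast) add be- … -ast around the stem.
So nemzan → benemzanast.

benemzanast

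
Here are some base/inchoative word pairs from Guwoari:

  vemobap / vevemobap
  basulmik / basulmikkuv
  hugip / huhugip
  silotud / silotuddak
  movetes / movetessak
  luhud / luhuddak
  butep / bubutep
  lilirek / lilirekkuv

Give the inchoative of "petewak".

petewakkuv

basulmik and hugip both have last vowel 'i' yet inflect differently (basulmikkuv, huhugip), so the last vowel is not what conditions the rule; the final letter is.
"petewak" ends in -k. The stems ending in -k (basulmik → basulmikkuv, lilirek → lilirekkuv) double the final consonant and add -uv.
The other patterns: stems ending in -p repeat the first consonant+vowel as a prefix; stems ending in -d or -s double the final consonant and add -ak.
So petewak → petewakkuv.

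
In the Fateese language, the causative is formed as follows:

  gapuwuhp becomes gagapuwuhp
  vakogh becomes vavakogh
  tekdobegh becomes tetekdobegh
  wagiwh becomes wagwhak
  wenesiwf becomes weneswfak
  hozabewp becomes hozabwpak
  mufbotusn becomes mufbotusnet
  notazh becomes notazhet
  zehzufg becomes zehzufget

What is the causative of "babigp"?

bababigp

vakogh and wagiwh both end in -h yet inflect differently (vavakogh, wagwhak), so the final letter is not what conditions the rule; the second-to-last letter is.
"babigp" has second-to-last letter 'g'. The stems whose second-to-last letter is 'g' (vakogh → vavakogh, tekdobegh → tetekdobegh) repeat the first consonant+vowel as a prefix.
The other patterns: stems whose second-to-last letter is 'w' delete the last vowel and add -ak; stems whose second-to-last letter is 'f', 's' or 'z' add -et.
So babigp → bababigp.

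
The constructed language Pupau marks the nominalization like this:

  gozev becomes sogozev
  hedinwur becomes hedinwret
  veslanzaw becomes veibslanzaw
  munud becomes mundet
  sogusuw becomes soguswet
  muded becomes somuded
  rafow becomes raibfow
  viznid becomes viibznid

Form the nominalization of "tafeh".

muded and munud both end in -d yet inflect differently (somuded, mundet), so the final letter is not what conditions the rule; the last vowel is.
"tafeh" has last vowel 'e'. The stems whose last vowel is 'e' (muded → somuded, gozev → sogozev) add the prefix so-.
So tafeh → sotafeh.

sotafeh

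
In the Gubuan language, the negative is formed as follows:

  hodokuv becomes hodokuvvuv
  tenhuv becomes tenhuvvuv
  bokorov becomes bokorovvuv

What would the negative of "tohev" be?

tohevvuv

Every pair shown (hodokuv → hodokuvvuv, tenhuv → tenhuvvuv, bokorov → bokorovvuv) follows the same rule: double the final consonant and add -uv.
So tohev → tohevvuv.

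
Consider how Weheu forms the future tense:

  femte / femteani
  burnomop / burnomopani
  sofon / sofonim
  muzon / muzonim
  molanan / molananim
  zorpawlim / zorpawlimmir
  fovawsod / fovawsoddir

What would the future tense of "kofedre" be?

kofedreani

burnomop and sofon both have last vowel 'o' yet inflect differently (burnomopani, sofonim), so the last vowel is not what conditions the rule; the final letter is.
"kofedre" ends in -e. The one such stem in the data (femte → femteani) adds -ani, so the same rule applies.
The other patterns: stems ending in -n add -im; stems ending in -d or -m double the final consonant and add -ir.
So kofedre → kofedreani.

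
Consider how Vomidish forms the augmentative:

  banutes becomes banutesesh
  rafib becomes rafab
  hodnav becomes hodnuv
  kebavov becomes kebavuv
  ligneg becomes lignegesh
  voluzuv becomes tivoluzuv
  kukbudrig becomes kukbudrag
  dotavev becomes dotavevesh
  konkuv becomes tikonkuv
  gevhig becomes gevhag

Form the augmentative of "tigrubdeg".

"tigrubdeg" has last vowel 'e'. The stems whose last vowel is 'e' (ligneg → lignegesh, dotavev → dotavevesh, banutes → banutesesh) add -esh.
So tigrubdeg → tigrubdegesh.

tigrubdegesh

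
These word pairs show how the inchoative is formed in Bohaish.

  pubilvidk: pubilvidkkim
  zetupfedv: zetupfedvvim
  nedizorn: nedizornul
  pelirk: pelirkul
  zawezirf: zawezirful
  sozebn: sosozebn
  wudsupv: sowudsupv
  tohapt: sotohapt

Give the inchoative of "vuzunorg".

pubilvidk and pelirk both end in -k yet inflect differently (pubilvidkkim, pelirkul), so the final letter is not what conditions the rule; the second-to-last letter is.
"vuzunorg" has second-to-last letter 'r'. The stems whose second-to-last letter is 'r' (nedizorn → nedizornul, pelirk → pelirkul, zawezirf → zawezirful) add -ul.
So vuzunorg → vuzunorgul.

vuzunorgul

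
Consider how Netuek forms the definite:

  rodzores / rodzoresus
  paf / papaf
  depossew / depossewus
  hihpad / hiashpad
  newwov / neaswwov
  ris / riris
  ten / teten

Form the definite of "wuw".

ris and rodzores both end in -s yet inflect differently (riris, rodzoresus), so the final letter is not what conditions the rule; the number of vowels is.
"wuw" has 1 vowel. The stems with 1 vowel (ris → riris, ten → teten, paf → papaf) repeat the first consonant+vowel as a prefix.
The other patterns: stems with 2 vowels insert -as- after the first vowel; stems with 3 vowels add -us.
So wuw → wuwuw.

wuwuw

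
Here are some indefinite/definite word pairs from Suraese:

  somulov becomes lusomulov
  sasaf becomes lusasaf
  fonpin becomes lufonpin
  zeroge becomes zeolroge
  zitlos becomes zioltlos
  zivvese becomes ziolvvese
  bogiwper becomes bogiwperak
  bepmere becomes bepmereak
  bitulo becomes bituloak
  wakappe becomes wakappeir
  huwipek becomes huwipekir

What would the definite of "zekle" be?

zeroge and bepmere both end in -e yet inflect differently (zeolroge, bepmereak), so the final letter is not what conditions the rule; the first letter is.
"zekle" begins with z-. The stems beginning with z- (zeroge → zeolroge, zitlos → zioltlos, zivvese → ziolvvese) insert -ol- after the first vowel.
The other patterns: stems beginning with f- or s- add the prefix lu-; stems beginning with b- add -ak; stems beginning with h- or w- add -ir.
So zekle → zeolkle.

zeolkle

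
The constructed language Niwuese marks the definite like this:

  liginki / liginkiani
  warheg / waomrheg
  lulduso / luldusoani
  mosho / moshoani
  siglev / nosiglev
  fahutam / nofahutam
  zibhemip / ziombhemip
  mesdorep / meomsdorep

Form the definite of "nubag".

mesdorep and siglev both have last vowel 'e' yet inflect differently (meomsdorep, nosiglev), so the last vowel is not what conditions the rule; the final letter is.
"nubag" ends in -g. The one such stem in the data (warheg → waomrheg) inserts -om- after the first vowel (as do mesdorep, zibhemip), so the same rule applies.
The other patterns: stems ending in -m or -v add the prefix no-; stems ending in -i or -o add -ani.
So nubag → nuombag.

nuombag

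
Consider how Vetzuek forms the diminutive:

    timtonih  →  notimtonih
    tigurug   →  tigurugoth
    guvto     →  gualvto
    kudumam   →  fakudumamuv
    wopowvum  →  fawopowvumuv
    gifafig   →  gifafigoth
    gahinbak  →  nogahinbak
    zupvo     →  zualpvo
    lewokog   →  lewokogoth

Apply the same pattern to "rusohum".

wopowvum and tigurug both have last vowel 'u' yet inflect differently (fawopowvumuv, tigurugoth), so the last vowel is not what conditions the rule; the final letter is.
"rusohum" ends in -m. The stems ending in -m (wopowvum → fawopowvumuv, kudumam → fakudumamuv) add fa- … -uv around the stem.
The other patterns: stems ending in -g add -oth; stems ending in -o insert -al- after the first vowel; stems ending in -h or -k add the prefix no-.
So rusohum → farusohumuv.

farusohumuv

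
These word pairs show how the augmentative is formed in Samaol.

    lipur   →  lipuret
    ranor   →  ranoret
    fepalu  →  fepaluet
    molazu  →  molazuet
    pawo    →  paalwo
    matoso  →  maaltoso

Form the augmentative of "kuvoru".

pawo and ranor both have last vowel 'o' yet inflect differently (paalwo, ranoret), so the last vowel is not what conditions the rule; the final letter is.
"kuvoru" ends in -u. The stems ending in -u (fepalu → fepaluet, molazu → molazuet) add -et.
So kuvoru → kuvoruet.

kuvoruet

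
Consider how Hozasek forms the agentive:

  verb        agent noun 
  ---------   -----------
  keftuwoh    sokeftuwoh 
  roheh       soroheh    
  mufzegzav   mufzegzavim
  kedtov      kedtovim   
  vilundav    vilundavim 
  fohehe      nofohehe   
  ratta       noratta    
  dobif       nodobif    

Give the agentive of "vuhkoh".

keftuwoh and kedtov both have last vowel 'o' yet inflect differently (sokeftuwoh, kedtovim), so the last vowel is not what conditions the rule; the final letter is.
"vuhkoh" ends in -h. The stems ending in -h (keftuwoh → sokeftuwoh, roheh → soroheh) add the prefix so-.
The other patterns: stems ending in -v add -im; stems ending in -a, -e or -f add the prefix no-.
So vuhkoh → sovuhkoh.

sovuhkoh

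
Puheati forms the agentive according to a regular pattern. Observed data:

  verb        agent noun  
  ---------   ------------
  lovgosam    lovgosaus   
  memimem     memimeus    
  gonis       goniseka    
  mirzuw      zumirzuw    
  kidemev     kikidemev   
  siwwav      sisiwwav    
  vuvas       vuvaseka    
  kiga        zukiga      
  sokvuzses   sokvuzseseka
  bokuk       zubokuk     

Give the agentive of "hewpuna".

siwwav and vuvas both have last vowel 'a' yet inflect differently (sisiwwav, vuvaseka), so the last vowel is not what conditions the rule; the final letter is.
"hewpuna" ends in -a. The one such stem in the data (kiga → zukiga) adds the prefix zu-, so the same rule applies.
The other patterns: stems ending in -v repeat the first consonant+vowel as a prefix; stems ending in -s add -eka; stems ending in -m drop the final letter and add -us.
So hewpuna → zuhewpuna.

zuhewpuna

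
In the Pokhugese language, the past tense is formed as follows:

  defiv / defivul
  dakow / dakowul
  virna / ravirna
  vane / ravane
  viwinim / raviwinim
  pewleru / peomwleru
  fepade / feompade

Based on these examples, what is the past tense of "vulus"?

"vulus" begins with v-. The stems beginning with v- (virna → ravirna, vane → ravane, viwinim → raviwinim) add the prefix ra-.
So vulus → ravulus.

ravulus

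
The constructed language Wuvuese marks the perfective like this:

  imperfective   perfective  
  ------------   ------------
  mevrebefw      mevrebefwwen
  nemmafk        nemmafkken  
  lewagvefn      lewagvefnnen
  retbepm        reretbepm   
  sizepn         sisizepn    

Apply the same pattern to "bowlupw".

bobowlupw

lewagvefn and sizepn both end in -n yet inflect differently (lewagvefnnen, sisizepn), so the final letter is not what conditions the rule; the second-to-last letter is.
"bowlupw" has second-to-last letter 'p'. The stems whose second-to-last letter is 'p' (retbepm → reretbepm, sizepn → sisizepn) repeat the first consonant+vowel as a prefix.
So bowlupw → bobowlupw.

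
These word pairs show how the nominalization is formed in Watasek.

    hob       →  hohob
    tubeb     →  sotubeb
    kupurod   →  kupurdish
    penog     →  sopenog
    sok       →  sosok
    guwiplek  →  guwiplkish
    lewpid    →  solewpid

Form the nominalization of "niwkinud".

niwkindish

hob and tubeb both end in -b yet inflect differently (hohob, sotubeb), so the final letter is not what conditions the rule; the number of vowels is.
"niwkinud" has 3 vowels. The stems with 3 vowels (guwiplek → guwiplkish, kupurod → kupurdish) delete the last vowel and add -ish.
The other patterns: stems with 1 vowel repeat the first consonant+vowel as a prefix; stems with 2 vowels add the prefix so-.
So niwkinud → niwkindish.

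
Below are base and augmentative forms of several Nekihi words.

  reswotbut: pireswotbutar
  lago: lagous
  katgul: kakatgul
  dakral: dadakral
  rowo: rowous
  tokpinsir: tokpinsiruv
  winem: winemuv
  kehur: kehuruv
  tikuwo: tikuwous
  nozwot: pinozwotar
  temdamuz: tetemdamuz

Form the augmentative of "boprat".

nozwot and lago both have last vowel 'o' yet inflect differently (pinozwotar, lagous), so the last vowel is not what conditions the rule; the final letter is.
"boprat" ends in -t. The stems ending in -t (nozwot → pinozwotar, reswotbut → pireswotbutar) add pi- … -ar around the stem.
So boprat → pibopratar.

pibopratar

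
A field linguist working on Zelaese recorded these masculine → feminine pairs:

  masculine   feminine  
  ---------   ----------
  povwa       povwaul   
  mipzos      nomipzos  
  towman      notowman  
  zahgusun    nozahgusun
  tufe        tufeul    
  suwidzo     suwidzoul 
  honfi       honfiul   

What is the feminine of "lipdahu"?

suwidzo and mipzos both have last vowel 'o' yet inflect differently (suwidzoul, nomipzos), so the last vowel is not what conditions the rule; whether the stem ends in a vowel or a consonant is.
"lipdahu" ends in a vowel. The stems ending in a vowel (povwa → povwaul, honfi → honfiul, tufe → tufeul) add -ul.
So lipdahu → lipdahuul.

lipdahuul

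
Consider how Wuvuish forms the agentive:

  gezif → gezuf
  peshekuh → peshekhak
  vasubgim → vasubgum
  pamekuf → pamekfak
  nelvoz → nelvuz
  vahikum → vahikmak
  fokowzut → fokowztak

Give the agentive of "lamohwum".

vahikum and vasubgim both end in -m yet inflect differently (vahikmak, vasubgum), so the final letter is not what conditions the rule; the last vowel is.
"lamohwum" has last vowel 'u'. The stems whose last vowel is 'u' (peshekuh → peshekhak, vahikum → vahikmak, pamekuf → pamekfak) delete the last vowel and add -ak.
So lamohwum → lamohwmak.

lamohwmak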